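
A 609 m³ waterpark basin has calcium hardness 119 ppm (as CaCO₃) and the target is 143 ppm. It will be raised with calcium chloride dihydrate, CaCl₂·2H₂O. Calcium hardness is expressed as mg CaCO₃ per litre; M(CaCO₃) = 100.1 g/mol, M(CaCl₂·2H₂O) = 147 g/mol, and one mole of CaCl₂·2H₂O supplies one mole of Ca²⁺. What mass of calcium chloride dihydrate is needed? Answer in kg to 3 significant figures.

Volume: 609 m³ = 609,000 L.
Hardness to add: (143 − 119) = 24 mg/L as CaCO₃ × 609,000 L = 14,620 g as CaCO₃.
Moles of Ca²⁺ (1 mol Ca²⁺ ≡ 1 mol CaCO₃): 14,620 / 100.1 g/mol = 146 mol.
Mass of CaCl₂·2H₂O: 146 × 147 = 21,460 g.

21.5 kg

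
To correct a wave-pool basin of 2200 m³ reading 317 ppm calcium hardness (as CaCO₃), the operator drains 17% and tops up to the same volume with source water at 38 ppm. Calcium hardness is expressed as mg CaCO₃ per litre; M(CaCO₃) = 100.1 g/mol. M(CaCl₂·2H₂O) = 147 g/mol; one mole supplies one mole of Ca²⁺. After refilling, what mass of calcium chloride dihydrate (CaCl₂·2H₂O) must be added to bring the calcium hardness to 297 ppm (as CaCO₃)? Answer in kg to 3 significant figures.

88.6 kg

Volume: 2200 m³ = 2,200,000 L.
After draining 17% and refilling: 317 × 0.83 + 38 × 0.17 = 269.57 ppm.
Deficit to target: 297 − 269.57 = 27.43 mg/L.
As CaCO₃: 27.43 mg/L × 2,200,000 L = 60,350 g; ÷ 100.1 = 602.9 mol Ca²⁺.
Mass: 602.9 × 147 = 88,620 g.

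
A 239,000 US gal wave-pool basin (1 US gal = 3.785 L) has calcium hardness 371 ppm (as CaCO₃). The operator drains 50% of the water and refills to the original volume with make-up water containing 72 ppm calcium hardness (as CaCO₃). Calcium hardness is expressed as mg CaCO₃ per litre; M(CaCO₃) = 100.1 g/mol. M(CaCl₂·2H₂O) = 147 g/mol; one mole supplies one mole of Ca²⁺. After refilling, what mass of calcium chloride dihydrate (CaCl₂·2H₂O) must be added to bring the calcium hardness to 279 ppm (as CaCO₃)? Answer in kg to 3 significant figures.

76.4 kg

Volume: 239,000 US gal × 3.785 L/gal = 904,615 L.
After draining 50% and refilling: 371 × 0.50 + 72 × 0.50 = 221.5 ppm.
Deficit to target: 279 − 221.5 = 57.5 mg/L.
As CaCO₃: 57.5 mg/L × 904,615 L = 52,020 g; ÷ 100.1 = 519.6 mol Ca²⁺.
Mass: 519.6 × 147 = 76,390 g.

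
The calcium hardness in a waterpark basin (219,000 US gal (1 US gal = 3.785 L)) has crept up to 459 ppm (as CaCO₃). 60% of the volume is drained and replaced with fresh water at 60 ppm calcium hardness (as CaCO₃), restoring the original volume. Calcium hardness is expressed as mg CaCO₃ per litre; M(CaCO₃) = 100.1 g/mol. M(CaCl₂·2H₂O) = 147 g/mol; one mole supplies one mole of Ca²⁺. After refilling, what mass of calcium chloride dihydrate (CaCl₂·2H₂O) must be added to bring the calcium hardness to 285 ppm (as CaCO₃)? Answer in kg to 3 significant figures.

Volume: 219,000 US gal × 3.785 L/gal = 828,915 L.
After draining 60% and refilling: 459 × 0.40 + 60 × 0.60 = 219.6 ppm.
Deficit to target: 285 − 219.6 = 65.4 mg/L.
As CaCO₃: 65.4 mg/L × 828,915 L = 54,210 g; ÷ 100.1 = 541.6 mol Ca²⁺.
Mass: 541.6 × 147 = 79,610 g.

79.6 kg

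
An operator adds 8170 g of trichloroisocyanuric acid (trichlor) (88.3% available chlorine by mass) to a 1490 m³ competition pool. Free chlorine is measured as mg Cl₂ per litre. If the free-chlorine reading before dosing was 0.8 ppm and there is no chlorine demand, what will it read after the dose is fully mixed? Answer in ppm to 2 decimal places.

5.64 ppm

Volume: 1490 m³ = 1,490,000 L.
Available chlorine delivered: 8170 g × 0.883 = 7214 g as Cl₂.
Concentration rise: 7214 g / 1,490,000 L = 4.842 mg/L = 4.84 ppm.
Final FC: 0.8 + 4.84 = 5.64 ppm.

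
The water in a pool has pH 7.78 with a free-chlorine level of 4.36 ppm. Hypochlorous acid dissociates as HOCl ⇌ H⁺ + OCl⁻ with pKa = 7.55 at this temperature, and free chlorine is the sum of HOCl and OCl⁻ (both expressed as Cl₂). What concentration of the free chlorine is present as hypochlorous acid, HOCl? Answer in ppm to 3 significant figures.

[OCl⁻]/[HOCl] = 10^(pH − pKa) = 10^(7.78 − 7.55) = 10^0.23 = 1.698.
Fraction as HOCl = 1 / (1 + 1.698) = 0.3706.
HOCl = 0.3706 × 4.36 ppm = 1.616 ppm.

1.62 ppm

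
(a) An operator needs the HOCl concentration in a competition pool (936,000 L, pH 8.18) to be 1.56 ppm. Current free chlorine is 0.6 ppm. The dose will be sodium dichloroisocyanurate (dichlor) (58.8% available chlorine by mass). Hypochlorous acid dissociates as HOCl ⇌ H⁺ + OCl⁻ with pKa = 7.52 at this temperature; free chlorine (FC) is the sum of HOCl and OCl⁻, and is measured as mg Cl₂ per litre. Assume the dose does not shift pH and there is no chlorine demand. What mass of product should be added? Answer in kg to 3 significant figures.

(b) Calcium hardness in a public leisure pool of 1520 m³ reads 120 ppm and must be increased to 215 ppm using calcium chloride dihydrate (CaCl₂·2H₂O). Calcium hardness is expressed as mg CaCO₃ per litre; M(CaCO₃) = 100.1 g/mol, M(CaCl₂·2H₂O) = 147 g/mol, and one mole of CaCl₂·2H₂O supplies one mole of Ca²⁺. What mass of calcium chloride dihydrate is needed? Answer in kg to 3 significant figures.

(a) [OCl⁻]/[HOCl] = 10^(pH − pKa) = 10^(8.18 − 7.52) = 4.571; fraction as HOCl = 1/(1 + 4.571) = 0.1795.
(a) Free chlorine required for 1.56 ppm HOCl: 1.56 / 0.1795 = 8.691 ppm.
(a) FC to add: 8.691 − 0.6 = 8.091 mg/L as Cl₂.
(a) Cl₂ equivalent: 8.091 mg/L × 936,000 L = 7573 g.
(a) Product at 58.8% available Cl: 7573 / 0.588 = 12,880 g.

(b) Volume: 1520 m³ = 1,520,000 L.
(b) Hardness to add: (215 − 120) = 95 mg/L as CaCO₃ × 1,520,000 L = 144,400 g as CaCO₃.
(b) Moles of Ca²⁺ (1 mol Ca²⁺ ≡ 1 mol CaCO₃): 144,400 / 100.1 g/mol = 1443 mol.
(b) Mass of CaCl₂·2H₂O: 1443 × 147 = 212,100 g.

(a) 12.9 kg; (b) 212 kg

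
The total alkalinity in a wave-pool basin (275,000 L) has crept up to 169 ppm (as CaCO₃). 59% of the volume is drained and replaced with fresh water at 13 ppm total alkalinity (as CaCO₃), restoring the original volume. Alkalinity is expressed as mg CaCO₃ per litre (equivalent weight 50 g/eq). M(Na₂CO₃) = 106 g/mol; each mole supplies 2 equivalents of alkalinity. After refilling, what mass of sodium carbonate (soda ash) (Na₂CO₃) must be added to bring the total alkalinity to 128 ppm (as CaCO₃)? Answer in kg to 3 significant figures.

14.9 kg

After draining 59% and refilling: 169 × 0.41 + 13 × 0.59 = 76.96 ppm.
Deficit to target: 128 − 76.96 = 51.04 mg/L.
As CaCO₃: 51.04 mg/L × 275,000 L = 14,040 g; ÷ 50 g/eq ÷ 2 = 140.4 mol Na₂CO₃.
Mass: 140.4 × 106 = 14,880 g.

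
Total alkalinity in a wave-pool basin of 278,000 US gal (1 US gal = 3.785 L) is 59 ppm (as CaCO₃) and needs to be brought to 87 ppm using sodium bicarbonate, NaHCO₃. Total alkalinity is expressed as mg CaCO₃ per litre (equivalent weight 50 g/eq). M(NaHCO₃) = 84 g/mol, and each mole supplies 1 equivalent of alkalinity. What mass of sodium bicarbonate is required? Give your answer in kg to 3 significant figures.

49.5 kg

Volume: 278,000 US gal × 3.785 L/gal = 1,052,230 L.
Alkalinity to add: (87 − 59) = 28 mg/L as CaCO₃ × 1,052,230 L = 29,460 g as CaCO₃.
Equivalents: 29,460 g ÷ 50 g/eq = 589.2 eq.
NaHCO₃ supplies 1 eq per mole → 589.2 mol.
Mass: 589.2 mol × 84 g/mol = 49,500 g.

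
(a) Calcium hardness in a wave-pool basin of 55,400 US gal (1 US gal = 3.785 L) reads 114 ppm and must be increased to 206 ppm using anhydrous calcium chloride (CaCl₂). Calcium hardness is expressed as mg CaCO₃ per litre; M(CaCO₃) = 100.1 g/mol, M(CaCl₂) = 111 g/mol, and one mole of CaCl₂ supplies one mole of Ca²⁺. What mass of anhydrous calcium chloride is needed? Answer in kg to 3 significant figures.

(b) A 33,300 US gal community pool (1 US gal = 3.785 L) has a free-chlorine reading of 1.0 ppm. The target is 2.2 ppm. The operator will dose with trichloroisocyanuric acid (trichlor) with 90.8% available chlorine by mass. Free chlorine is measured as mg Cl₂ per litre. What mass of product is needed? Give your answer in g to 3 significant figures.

(a) 21.4 kg; (b) 167 g

(a) Volume: 55,400 US gal × 3.785 L/gal = 209,689 L.
(a) Hardness to add: (206 − 114) = 92 mg/L as CaCO₃ × 209,689 L = 19,290 g as CaCO₃.
(a) Moles of Ca²⁺ (1 mol Ca²⁺ ≡ 1 mol CaCO₃): 19,290 / 100.1 g/mol = 192.7 mol.
(a) Mass of CaCl₂: 192.7 × 111 = 21,390 g.

(b) Volume: 33,300 US gal × 3.785 L/gal = 126,040 L.
(b) Chlorine deficit: 2.2 − 1.0 = 1.2 ppm = 1.2 mg/L as Cl₂.
(b) Cl₂ equivalent needed: 1.2 mg/L × 126,040 L = 151,200 mg = 151.2 g.
(b) Product at 90.8% available chlorine: 151.2 / 0.908 = 166.6 g.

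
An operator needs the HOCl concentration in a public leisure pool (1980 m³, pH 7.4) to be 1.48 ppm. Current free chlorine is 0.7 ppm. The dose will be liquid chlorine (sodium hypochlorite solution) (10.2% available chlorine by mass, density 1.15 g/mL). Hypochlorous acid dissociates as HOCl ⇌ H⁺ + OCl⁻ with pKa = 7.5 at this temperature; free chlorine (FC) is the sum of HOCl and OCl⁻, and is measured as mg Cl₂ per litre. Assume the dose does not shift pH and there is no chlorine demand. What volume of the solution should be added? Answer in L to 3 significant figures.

33.0 L

Volume: 1980 m³ = 1,980,000 L.
[OCl⁻]/[HOCl] = 10^(pH − pKa) = 10^(7.4 − 7.5) = 0.7943; fraction as HOCl = 1/(1 + 0.7943) = 0.5573.
Free chlorine required for 1.48 ppm HOCl: 1.48 / 0.5573 = 2.656 ppm.
FC to add: 2.656 − 0.7 = 1.956 mg/L as Cl₂.
Cl₂ equivalent: 1.956 mg/L × 1,980,000 L = 3872 g.
Product at 10.2% available Cl: 3872 / 0.102 = 37,960 g.
Volume: 37,960 g ÷ 1.15 g/mL = 33,010 mL.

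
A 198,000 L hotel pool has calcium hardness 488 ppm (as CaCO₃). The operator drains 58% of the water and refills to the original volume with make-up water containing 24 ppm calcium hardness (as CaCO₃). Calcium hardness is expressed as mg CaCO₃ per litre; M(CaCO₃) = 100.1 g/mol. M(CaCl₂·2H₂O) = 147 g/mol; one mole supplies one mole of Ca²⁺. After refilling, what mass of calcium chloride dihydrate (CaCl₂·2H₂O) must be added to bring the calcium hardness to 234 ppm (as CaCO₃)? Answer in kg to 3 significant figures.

After draining 58% and refilling: 488 × 0.42 + 24 × 0.58 = 218.88 ppm.
Deficit to target: 234 − 218.88 = 15.12 mg/L.
As CaCO₃: 15.12 mg/L × 198,000 L = 2994 g; ÷ 100.1 = 29.91 mol Ca²⁺.
Mass: 29.91 × 147 = 4396 g.

4.40 kg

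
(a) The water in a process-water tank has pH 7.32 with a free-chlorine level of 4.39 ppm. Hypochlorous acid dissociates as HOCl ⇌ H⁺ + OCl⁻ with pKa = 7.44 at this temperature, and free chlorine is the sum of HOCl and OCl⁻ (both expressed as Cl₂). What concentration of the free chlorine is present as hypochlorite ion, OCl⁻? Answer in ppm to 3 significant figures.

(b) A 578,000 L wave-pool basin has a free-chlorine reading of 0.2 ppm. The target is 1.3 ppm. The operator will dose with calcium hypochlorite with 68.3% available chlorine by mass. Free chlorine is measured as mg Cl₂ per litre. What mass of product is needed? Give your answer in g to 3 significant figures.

(a) 1.89 ppm; (b) 931 g

(a) [OCl⁻]/[HOCl] = 10^(pH − pKa) = 10^(7.32 − 7.44) = 10^-0.12 = 0.7586.
(a) Fraction as HOCl = 1 / (1 + 0.7586) = 0.5686.
(a) OCl⁻ = (1 − 0.5686) × 4.39 ppm = 1.894 ppm.

(b) Chlorine deficit: 1.3 − 0.2 = 1.1 ppm = 1.1 mg/L as Cl₂.
(b) Cl₂ equivalent needed: 1.1 mg/L × 578,000 L = 635,800 mg = 635.8 g.
(b) Product at 68.3% available chlorine: 635.8 / 0.683 = 930.9 g.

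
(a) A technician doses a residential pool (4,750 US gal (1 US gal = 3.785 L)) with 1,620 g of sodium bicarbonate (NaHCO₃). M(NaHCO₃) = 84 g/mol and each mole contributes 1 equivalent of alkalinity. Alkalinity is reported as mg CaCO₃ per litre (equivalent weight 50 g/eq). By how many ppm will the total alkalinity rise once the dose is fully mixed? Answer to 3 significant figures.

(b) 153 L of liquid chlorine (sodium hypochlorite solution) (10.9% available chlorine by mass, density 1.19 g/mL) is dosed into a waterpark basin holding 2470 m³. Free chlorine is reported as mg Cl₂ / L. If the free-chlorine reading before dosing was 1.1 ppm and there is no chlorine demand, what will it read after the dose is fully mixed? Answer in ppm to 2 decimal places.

(a) Volume: 4,750 US gal × 3.785 L/gal = 17,979 L.
(a) Moles of NaHCO₃: 1,620 g ÷ 84 g/mol = 19.29 mol → 19.29 eq of alkalinity.
(a) As CaCO₃: 19.29 eq × 50 g/eq = 964.3 g.
(a) Rise: 964.3 g / 17,979 L × 1000 = 53.63 mg/L.

(b) Volume: 2470 m³ = 2,470,000 L.
(b) Mass of solution: 153 L × 1000 mL/L × 1.19 g/mL = 182,100 g.
(b) Available chlorine delivered: 182,100 g × 0.109 = 19,850 g as Cl₂.
(b) Concentration rise: 19,850 g / 2,470,000 L = 8.035 mg/L = 8.03 ppm.
(b) Final FC: 1.1 + 8.03 = 9.13 ppm.

(a) 53.6 ppm; (b) 9.13 ppm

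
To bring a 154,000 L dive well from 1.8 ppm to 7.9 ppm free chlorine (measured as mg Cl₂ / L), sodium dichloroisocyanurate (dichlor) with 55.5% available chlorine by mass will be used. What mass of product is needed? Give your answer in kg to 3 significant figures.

Chlorine deficit: 7.9 − 1.8 = 6.1 ppm = 6.1 mg/L as Cl₂.
Cl₂ equivalent needed: 6.1 mg/L × 154,000 L = 939,400 mg = 939.4 g.
Product at 55.5% available chlorine: 939.4 / 0.555 = 1693 g.

1.69 kg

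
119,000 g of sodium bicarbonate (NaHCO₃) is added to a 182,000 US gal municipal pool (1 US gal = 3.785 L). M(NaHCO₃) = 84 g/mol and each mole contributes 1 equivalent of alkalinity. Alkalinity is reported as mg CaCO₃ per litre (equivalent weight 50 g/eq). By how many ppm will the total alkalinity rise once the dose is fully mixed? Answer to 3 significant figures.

Volume: 182,000 US gal × 3.785 L/gal = 688,870 L.
Moles of NaHCO₃: 119,000 g ÷ 84 g/mol = 1417 mol → 1417 eq of alkalinity.
As CaCO₃: 1417 eq × 50 g/eq = 70,830 g.
Rise: 70,830 g / 688,870 L × 1000 = 102.8 mg/L.

103 ppm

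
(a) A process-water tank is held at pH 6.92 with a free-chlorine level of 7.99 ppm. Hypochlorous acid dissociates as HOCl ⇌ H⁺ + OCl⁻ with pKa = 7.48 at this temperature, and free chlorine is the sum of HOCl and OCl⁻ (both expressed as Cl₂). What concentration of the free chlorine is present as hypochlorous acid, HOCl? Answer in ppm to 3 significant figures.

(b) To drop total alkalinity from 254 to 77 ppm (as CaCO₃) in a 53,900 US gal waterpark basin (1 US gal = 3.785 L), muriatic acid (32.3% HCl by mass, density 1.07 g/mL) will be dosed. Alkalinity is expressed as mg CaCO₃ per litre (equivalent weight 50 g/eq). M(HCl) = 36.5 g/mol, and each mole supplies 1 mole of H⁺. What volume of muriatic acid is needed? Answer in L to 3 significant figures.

(a) 6.26 ppm; (b) 76.3 L

(a) [OCl⁻]/[HOCl] = 10^(pH − pKa) = 10^(6.92 − 7.48) = 10^-0.56 = 0.2754.
(a) Fraction as HOCl = 1 / (1 + 0.2754) = 0.7841.
(a) HOCl = 0.7841 × 7.99 ppm = 6.265 ppm.

(b) Volume: 53,900 US gal × 3.785 L/gal = 204,012 L.
(b) Alkalinity to neutralize: (254 − 77) = 177 mg/L as CaCO₃ × 204,012 L = 36,110 g as CaCO₃.
(b) Equivalents of H⁺ required: 36,110 ÷ 50 g/eq = 722.2 eq = 722.2 mol HCl.
(b) Mass of HCl: 722.2 × 36.5 = 26,360 g.
(b) Mass of 32.3% solution: 26,360 / 0.323 = 81,610 g.
(b) Volume: 81,610 g ÷ 1.07 g/mL = 76,270 mL.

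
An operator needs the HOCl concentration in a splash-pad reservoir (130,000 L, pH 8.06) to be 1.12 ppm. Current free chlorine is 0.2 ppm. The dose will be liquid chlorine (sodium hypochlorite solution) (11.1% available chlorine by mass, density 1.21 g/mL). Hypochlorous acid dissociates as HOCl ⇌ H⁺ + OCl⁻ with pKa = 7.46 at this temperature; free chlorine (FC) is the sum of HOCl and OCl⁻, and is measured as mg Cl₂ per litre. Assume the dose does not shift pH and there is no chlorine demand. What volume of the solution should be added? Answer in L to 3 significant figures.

5.21 L

[OCl⁻]/[HOCl] = 10^(pH − pKa) = 10^(8.06 − 7.46) = 3.981; fraction as HOCl = 1/(1 + 3.981) = 0.2008.
Free chlorine required for 1.12 ppm HOCl: 1.12 / 0.2008 = 5.579 ppm.
FC to add: 5.579 − 0.2 = 5.379 mg/L as Cl₂.
Cl₂ equivalent: 5.379 mg/L × 130,000 L = 699.2 g.
Product at 11.1% available Cl: 699.2 / 0.111 = 6299 g.
Volume: 6299 g ÷ 1.21 g/mL = 5206 mL.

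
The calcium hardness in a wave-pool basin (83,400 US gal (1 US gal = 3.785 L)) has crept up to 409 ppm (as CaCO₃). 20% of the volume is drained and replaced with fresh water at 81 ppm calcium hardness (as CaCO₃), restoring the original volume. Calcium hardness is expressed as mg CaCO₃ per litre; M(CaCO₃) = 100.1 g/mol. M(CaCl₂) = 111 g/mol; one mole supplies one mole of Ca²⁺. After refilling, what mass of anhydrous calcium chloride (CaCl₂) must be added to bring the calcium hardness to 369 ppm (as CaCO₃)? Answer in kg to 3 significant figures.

Volume: 83,400 US gal × 3.785 L/gal = 315,669 L.
After draining 20% and refilling: 409 × 0.80 + 81 × 0.20 = 343.4 ppm.
Deficit to target: 369 − 343.4 = 25.6 mg/L.
As CaCO₃: 25.6 mg/L × 315,669 L = 8081 g; ÷ 100.1 = 80.73 mol Ca²⁺.
Mass: 80.73 × 111 = 8961 g.

8.96 kg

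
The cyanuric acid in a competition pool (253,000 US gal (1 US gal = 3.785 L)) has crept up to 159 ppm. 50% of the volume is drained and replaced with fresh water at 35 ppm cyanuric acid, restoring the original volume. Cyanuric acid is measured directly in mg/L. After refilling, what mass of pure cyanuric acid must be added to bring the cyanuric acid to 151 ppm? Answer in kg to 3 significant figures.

51.7 kg

Volume: 253,000 US gal × 3.785 L/gal = 957,605 L.
After draining 50% and refilling: 159 × 0.50 + 35 × 0.50 = 97 ppm.
Deficit to target: 151 − 97 = 54 mg/L.
Mass: 54 mg/L × 957,605 L = 51,710 g cyanuric acid.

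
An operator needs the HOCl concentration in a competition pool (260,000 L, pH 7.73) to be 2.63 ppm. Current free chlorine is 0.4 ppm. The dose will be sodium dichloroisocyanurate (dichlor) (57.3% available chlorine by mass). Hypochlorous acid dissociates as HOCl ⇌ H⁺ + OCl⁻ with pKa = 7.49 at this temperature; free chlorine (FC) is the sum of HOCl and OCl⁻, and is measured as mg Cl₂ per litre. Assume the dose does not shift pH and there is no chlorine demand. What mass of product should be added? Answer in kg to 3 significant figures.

3.09 kg

[OCl⁻]/[HOCl] = 10^(pH − pKa) = 10^(7.73 − 7.49) = 1.738; fraction as HOCl = 1/(1 + 1.738) = 0.3653.
Free chlorine required for 2.63 ppm HOCl: 2.63 / 0.3653 = 7.2 ppm.
FC to add: 7.2 − 0.4 = 6.8 mg/L as Cl₂.
Cl₂ equivalent: 6.8 mg/L × 260,000 L = 1768 g.
Product at 57.3% available Cl: 1768 / 0.573 = 3086 g.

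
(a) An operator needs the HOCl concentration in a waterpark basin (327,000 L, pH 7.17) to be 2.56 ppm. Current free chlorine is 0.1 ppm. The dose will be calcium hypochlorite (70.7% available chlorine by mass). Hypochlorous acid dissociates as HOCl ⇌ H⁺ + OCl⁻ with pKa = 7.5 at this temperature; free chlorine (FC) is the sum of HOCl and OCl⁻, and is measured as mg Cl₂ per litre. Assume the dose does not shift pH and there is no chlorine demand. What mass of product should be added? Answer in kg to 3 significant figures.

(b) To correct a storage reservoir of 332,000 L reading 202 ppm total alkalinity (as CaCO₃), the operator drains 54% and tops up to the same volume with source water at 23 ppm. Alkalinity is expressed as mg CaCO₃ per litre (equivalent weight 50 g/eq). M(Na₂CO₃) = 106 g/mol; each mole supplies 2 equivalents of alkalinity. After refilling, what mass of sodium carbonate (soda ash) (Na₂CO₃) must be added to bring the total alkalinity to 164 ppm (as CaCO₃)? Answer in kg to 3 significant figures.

(a) 1.69 kg; (b) 20.6 kg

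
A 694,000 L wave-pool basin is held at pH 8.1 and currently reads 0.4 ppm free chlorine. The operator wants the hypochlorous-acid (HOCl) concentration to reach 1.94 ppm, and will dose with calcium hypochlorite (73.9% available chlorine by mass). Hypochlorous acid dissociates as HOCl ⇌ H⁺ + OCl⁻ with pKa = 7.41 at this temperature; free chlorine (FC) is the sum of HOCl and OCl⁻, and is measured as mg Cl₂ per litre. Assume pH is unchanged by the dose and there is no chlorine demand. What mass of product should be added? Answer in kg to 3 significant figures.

10.4 kg

[OCl⁻]/[HOCl] = 10^(pH − pKa) = 10^(8.1 − 7.41) = 4.898; fraction as HOCl = 1/(1 + 4.898) = 0.1696.
Free chlorine required for 1.94 ppm HOCl: 1.94 / 0.1696 = 11.44 ppm.
FC to add: 11.44 − 0.4 = 11.04 mg/L as Cl₂.
Cl₂ equivalent: 11.04 mg/L × 694,000 L = 7663 g.
Product at 73.9% available Cl: 7663 / 0.739 = 10,370 g.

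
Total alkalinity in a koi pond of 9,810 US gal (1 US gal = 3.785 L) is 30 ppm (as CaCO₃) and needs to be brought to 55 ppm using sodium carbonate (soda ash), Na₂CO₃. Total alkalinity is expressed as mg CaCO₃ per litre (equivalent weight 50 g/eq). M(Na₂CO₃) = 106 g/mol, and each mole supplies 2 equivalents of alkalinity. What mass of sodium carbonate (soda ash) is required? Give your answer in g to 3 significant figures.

Volume: 9,810 US gal × 3.785 L/gal = 37,131 L.
Alkalinity to add: (55 − 30) = 25 mg/L as CaCO₃ × 37,131 L = 928.3 g as CaCO₃.
Equivalents: 928.3 g ÷ 50 g/eq = 18.57 eq.
Each mole of Na₂CO₃ supplies 2 eq, so 18.57 / 2 = 9.283 mol.
Mass: 9.283 mol × 106 g/mol = 984 g.

984 g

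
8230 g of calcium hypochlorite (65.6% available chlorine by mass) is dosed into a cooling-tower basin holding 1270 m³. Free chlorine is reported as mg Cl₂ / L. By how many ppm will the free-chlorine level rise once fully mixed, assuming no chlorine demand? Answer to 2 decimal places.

4.25 ppm

Volume: 1270 m³ = 1,270,000 L.
Available chlorine delivered: 8230 g × 0.656 = 5399 g as Cl₂.
Concentration rise: 5399 g / 1,270,000 L = 4.251 mg/L = 4.25 ppm.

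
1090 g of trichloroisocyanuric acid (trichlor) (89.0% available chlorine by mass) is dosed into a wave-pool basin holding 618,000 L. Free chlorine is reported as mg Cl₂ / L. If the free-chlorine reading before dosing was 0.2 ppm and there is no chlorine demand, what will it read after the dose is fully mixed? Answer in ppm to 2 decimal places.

1.77 ppm

Available chlorine delivered: 1090 g × 0.89 = 970.1 g as Cl₂.
Concentration rise: 970.1 g / 618,000 L = 1.57 mg/L = 1.57 ppm.
Final FC: 0.2 + 1.57 = 1.77 ppm.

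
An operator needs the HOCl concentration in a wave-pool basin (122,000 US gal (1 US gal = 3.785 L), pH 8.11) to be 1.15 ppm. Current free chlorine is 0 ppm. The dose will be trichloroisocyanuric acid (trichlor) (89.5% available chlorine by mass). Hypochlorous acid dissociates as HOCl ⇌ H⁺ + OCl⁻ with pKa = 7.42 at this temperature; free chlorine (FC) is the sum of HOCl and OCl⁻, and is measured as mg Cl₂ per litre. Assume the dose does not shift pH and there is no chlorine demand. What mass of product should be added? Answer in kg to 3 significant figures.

3.50 kg

Volume: 122,000 US gal × 3.785 L/gal = 461,770 L.
[OCl⁻]/[HOCl] = 10^(pH − pKa) = 10^(8.11 − 7.42) = 4.898; fraction as HOCl = 1/(1 + 4.898) = 0.1696.
Free chlorine required for 1.15 ppm HOCl: 1.15 / 0.1696 = 6.782 ppm.
FC to add: 6.782 − 0 = 6.782 mg/L as Cl₂.
Cl₂ equivalent: 6.782 mg/L × 461,770 L = 3132 g.
Product at 89.5% available Cl: 3132 / 0.895 = 3499 g.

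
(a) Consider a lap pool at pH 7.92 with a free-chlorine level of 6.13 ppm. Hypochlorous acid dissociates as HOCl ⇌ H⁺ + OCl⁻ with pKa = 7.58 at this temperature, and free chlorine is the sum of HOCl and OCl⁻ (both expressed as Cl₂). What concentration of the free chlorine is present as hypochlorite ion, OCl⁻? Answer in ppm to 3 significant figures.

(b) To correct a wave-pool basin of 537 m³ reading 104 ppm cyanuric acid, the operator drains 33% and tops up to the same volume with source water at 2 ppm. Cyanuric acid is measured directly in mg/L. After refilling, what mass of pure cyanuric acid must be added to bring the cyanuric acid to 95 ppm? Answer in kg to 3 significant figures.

(a) 4.21 ppm; (b) 13.2 kg

(a) [OCl⁻]/[HOCl] = 10^(pH − pKa) = 10^(7.92 − 7.58) = 10^0.34 = 2.188.
(a) Fraction as HOCl = 1 / (1 + 2.188) = 0.3137.
(a) OCl⁻ = (1 − 0.3137) × 6.13 ppm = 4.207 ppm.

(b) Volume: 537 m³ = 537,000 L.
(b) After draining 33% and refilling: 104 × 0.67 + 2 × 0.33 = 70.34 ppm.
(b) Deficit to target: 95 − 70.34 = 24.66 mg/L.
(b) Mass: 24.66 mg/L × 537,000 L = 13,240 g cyanuric acid.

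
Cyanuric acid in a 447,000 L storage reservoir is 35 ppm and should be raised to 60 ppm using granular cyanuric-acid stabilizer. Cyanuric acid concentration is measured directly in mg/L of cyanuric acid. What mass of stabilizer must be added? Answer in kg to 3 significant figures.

CYA to add: (60 − 35) = 25 mg/L × 447,000 L = 11,180 g cyanuric acid.

11.2 kg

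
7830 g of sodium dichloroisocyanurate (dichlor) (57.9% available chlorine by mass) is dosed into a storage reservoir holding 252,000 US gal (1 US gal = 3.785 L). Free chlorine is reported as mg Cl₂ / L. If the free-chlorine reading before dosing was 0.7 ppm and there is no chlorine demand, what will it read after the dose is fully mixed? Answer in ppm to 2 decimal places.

5.45 ppm

Volume: 252,000 US gal × 3.785 L/gal = 953,820 L.
Available chlorine delivered: 7830 g × 0.579 = 4534 g as Cl₂.
Concentration rise: 4534 g / 953,820 L = 4.753 mg/L = 4.75 ppm.
Final FC: 0.7 + 4.75 = 5.45 ppm.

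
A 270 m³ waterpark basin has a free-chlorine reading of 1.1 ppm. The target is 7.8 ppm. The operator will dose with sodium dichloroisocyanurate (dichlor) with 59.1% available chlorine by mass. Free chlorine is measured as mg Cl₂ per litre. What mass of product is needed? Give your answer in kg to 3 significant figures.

3.06 kg

Volume: 270 m³ = 270,000 L.
Chlorine deficit: 7.8 − 1.1 = 6.7 ppm = 6.7 mg/L as Cl₂.
Cl₂ equivalent needed: 6.7 mg/L × 270,000 L = 1,809,000 mg = 1809 g.
Product at 59.1% available chlorine: 1809 / 0.591 = 3061 g.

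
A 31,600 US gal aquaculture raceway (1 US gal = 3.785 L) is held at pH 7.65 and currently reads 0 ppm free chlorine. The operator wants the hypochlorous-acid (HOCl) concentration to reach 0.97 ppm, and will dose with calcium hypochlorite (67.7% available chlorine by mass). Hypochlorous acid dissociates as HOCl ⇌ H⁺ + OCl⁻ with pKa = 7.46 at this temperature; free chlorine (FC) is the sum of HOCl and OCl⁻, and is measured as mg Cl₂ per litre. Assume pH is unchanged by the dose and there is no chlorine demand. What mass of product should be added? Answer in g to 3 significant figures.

Volume: 31,600 US gal × 3.785 L/gal = 119,606 L.
[OCl⁻]/[HOCl] = 10^(pH − pKa) = 10^(7.65 − 7.46) = 1.549; fraction as HOCl = 1/(1 + 1.549) = 0.3923.
Free chlorine required for 0.97 ppm HOCl: 0.97 / 0.3923 = 2.472 ppm.
FC to add: 2.472 − 0 = 2.472 mg/L as Cl₂.
Cl₂ equivalent: 2.472 mg/L × 119,606 L = 295.7 g.
Product at 67.7% available Cl: 295.7 / 0.677 = 436.8 g.

437 g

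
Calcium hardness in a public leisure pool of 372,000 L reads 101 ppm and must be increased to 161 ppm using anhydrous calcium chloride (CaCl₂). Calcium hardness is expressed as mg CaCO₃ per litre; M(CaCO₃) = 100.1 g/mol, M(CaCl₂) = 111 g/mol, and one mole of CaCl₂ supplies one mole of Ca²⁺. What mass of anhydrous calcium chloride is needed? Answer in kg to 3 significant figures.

Hardness to add: (161 − 101) = 60 mg/L as CaCO₃ × 372,000 L = 22,320 g as CaCO₃.
Moles of Ca²⁺ (1 mol Ca²⁺ ≡ 1 mol CaCO₃): 22,320 / 100.1 g/mol = 223 mol.
Mass of CaCl₂: 223 × 111 = 24,750 g.

24.8 kg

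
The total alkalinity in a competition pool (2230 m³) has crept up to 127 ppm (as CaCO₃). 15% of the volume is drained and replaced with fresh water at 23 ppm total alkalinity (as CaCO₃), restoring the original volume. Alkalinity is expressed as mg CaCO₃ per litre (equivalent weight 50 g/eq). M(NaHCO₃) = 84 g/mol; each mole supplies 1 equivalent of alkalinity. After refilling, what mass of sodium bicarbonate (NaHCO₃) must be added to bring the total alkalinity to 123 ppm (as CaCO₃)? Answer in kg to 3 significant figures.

Volume: 2230 m³ = 2,230,000 L.
After draining 15% and refilling: 127 × 0.85 + 23 × 0.15 = 111.4 ppm.
Deficit to target: 123 − 111.4 = 11.6 mg/L.
As CaCO₃: 11.6 mg/L × 2,230,000 L = 25,870 g; ÷ 50 g/eq ÷ 1 = 517.4 mol NaHCO₃.
Mass: 517.4 × 84 = 43,460 g.

43.5 kg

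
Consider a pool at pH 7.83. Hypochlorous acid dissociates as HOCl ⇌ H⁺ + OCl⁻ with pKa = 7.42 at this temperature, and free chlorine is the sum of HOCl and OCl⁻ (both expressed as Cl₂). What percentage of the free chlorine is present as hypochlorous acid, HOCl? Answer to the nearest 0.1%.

28.0%

[OCl⁻]/[HOCl] = 10^(pH − pKa) = 10^(7.83 − 7.42) = 10^0.41 = 2.57.
Fraction as HOCl = 1 / (1 + 2.57) = 0.2801.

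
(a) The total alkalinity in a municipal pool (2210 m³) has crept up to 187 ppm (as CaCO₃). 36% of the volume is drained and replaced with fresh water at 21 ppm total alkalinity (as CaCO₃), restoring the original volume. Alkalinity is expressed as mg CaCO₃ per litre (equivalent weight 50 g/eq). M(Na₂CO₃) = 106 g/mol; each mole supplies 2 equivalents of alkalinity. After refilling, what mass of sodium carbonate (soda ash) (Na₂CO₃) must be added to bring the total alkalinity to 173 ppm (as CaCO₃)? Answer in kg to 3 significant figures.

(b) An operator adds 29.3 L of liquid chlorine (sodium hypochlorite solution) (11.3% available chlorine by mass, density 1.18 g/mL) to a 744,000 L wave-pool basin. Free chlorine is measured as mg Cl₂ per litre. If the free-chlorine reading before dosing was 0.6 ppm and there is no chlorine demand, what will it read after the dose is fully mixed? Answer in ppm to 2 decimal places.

(a) 107 kg; (b) 5.85 ppm

(a) Volume: 2210 m³ = 2,210,000 L.
(a) After draining 36% and refilling: 187 × 0.64 + 21 × 0.36 = 127.24 ppm.
(a) Deficit to target: 173 − 127.24 = 45.76 mg/L.
(a) As CaCO₃: 45.76 mg/L × 2,210,000 L = 101,100 g; ÷ 50 g/eq ÷ 2 = 1011 mol Na₂CO₃.
(a) Mass: 1011 × 106 = 107,200 g.

(b) Mass of solution: 29.3 L × 1000 mL/L × 1.18 g/mL = 34,570 g.
(b) Available chlorine delivered: 34,570 g × 0.113 = 3907 g as Cl₂.
(b) Concentration rise: 3907 g / 744,000 L = 5.251 mg/L = 5.25 ppm.
(b) Final FC: 0.6 + 5.25 = 5.85 ppm.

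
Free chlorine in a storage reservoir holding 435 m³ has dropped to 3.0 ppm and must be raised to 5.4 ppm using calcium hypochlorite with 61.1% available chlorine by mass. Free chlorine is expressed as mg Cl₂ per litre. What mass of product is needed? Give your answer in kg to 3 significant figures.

1.71 kg

Volume: 435 m³ = 435,000 L.
Chlorine deficit: 5.4 − 3.0 = 2.4 ppm = 2.4 mg/L as Cl₂.
Cl₂ equivalent needed: 2.4 mg/L × 435,000 L = 1,044,000 mg = 1044 g.
Product at 61.1% available chlorine: 1044 / 0.611 = 1709 g.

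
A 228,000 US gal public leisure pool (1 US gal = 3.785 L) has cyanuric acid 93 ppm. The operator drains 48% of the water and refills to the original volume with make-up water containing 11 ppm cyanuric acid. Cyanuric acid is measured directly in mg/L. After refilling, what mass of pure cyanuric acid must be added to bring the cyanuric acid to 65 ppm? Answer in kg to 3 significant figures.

9.80 kg

Volume: 228,000 US gal × 3.785 L/gal = 862,980 L.
After draining 48% and refilling: 93 × 0.52 + 11 × 0.48 = 53.64 ppm.
Deficit to target: 65 − 53.64 = 11.36 mg/L.
Mass: 11.36 mg/L × 862,980 L = 9803 g cyanuric acid.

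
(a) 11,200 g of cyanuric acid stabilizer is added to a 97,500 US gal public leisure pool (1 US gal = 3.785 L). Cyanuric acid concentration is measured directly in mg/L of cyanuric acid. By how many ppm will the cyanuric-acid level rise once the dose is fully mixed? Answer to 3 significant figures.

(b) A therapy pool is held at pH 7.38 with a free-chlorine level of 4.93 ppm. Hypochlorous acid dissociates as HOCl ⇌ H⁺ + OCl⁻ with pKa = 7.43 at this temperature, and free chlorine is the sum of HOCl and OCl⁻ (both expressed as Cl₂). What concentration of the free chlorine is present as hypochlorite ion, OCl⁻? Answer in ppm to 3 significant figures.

(a) Volume: 97,500 US gal × 3.785 L/gal = 369,038 L.
(a) Rise: 11,200 g / 369,038 L × 1000 = 30.35 mg/L.

(b) [OCl⁻]/[HOCl] = 10^(pH − pKa) = 10^(7.38 − 7.43) = 10^-0.05 = 0.8913.
(b) Fraction as HOCl = 1 / (1 + 0.8913) = 0.5288.
(b) OCl⁻ = (1 − 0.5288) × 4.93 ppm = 2.323 ppm.

(a) 30.3 ppm; (b) 2.32 ppm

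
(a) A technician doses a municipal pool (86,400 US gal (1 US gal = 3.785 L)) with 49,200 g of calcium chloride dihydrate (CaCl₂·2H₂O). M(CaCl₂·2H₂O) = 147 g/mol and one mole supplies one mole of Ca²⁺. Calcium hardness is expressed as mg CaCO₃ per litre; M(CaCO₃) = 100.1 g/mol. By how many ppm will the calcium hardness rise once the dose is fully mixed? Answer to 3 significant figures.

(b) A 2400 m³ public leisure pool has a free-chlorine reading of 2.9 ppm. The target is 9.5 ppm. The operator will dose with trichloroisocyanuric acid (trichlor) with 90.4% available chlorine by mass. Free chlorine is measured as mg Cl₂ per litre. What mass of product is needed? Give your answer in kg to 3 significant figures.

(a) Volume: 86,400 US gal × 3.785 L/gal = 327,024 L.
(a) Moles of Ca²⁺: 49,200 g ÷ 147 g/mol = 334.7 mol.
(a) As CaCO₃: 334.7 mol × 100.1 g/mol = 33,500 g.
(a) Rise: 33,500 g / 327,024 L × 1000 = 102.4 mg/L.

(b) Volume: 2400 m³ = 2,400,000 L.
(b) Chlorine deficit: 9.5 − 2.9 = 6.6 ppm = 6.6 mg/L as Cl₂.
(b) Cl₂ equivalent needed: 6.6 mg/L × 2,400,000 L = 15,840,000 mg = 15,840 g.
(b) Product at 90.4% available chlorine: 15,840 / 0.904 = 17,520 g.

(a) 102 ppm; (b) 17.5 kg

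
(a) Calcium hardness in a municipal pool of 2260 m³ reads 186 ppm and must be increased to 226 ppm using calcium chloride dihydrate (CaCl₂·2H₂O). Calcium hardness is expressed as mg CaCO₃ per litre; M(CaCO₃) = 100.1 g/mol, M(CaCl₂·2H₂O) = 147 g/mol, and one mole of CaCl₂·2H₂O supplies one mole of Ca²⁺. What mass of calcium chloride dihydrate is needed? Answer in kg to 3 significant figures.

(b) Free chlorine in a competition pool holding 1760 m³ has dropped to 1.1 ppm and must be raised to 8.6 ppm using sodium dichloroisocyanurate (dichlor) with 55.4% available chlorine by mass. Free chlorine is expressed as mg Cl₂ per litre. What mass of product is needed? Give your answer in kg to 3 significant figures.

(a) 133 kg; (b) 23.8 kg

(a) Volume: 2260 m³ = 2,260,000 L.
(a) Hardness to add: (226 − 186) = 40 mg/L as CaCO₃ × 2,260,000 L = 90,400 g as CaCO₃.
(a) Moles of Ca²⁺ (1 mol Ca²⁺ ≡ 1 mol CaCO₃): 90,400 / 100.1 g/mol = 903.1 mol.
(a) Mass of CaCl₂·2H₂O: 903.1 × 147 = 132,800 g.

(b) Volume: 1760 m³ = 1,760,000 L.
(b) Chlorine deficit: 8.6 − 1.1 = 7.5 ppm = 7.5 mg/L as Cl₂.
(b) Cl₂ equivalent needed: 7.5 mg/L × 1,760,000 L = 13,200,000 mg = 13,200 g.
(b) Product at 55.4% available chlorine: 13,200 / 0.554 = 23,830 g.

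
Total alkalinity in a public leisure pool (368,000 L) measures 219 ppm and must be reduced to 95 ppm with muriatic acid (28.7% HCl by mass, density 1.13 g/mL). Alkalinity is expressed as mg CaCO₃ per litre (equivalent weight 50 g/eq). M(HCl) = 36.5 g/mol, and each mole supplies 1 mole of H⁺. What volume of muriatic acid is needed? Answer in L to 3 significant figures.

103 L

Alkalinity to neutralize: (219 − 95) = 124 mg/L as CaCO₃ × 368,000 L = 45,630 g as CaCO₃.
Equivalents of H⁺ required: 45,630 ÷ 50 g/eq = 912.6 eq = 912.6 mol HCl.
Mass of HCl: 912.6 × 36.5 = 33,310 g.
Mass of 28.7% solution: 33,310 / 0.287 = 116,100 g.
Volume: 116,100 g ÷ 1.13 g/mL = 102,700 mL.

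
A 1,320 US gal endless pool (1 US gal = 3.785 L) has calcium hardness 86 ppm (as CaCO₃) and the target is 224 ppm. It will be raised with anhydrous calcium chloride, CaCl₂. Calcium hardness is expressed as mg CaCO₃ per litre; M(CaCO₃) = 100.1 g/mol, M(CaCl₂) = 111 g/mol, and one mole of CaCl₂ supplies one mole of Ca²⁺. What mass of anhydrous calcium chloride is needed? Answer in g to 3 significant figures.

765 g

Volume: 1,320 US gal × 3.785 L/gal = 4,996 L.
Hardness to add: (224 − 86) = 138 mg/L as CaCO₃ × 4,996 L = 689.5 g as CaCO₃.
Moles of Ca²⁺ (1 mol Ca²⁺ ≡ 1 mol CaCO₃): 689.5 / 100.1 g/mol = 6.888 mol.
Mass of CaCl₂: 6.888 × 111 = 764.6 g.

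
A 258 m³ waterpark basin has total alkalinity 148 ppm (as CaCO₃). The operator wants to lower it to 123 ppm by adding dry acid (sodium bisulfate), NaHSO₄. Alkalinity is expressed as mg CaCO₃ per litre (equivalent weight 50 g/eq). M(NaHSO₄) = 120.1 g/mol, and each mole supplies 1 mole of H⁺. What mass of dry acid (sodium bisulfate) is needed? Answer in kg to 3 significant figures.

15.5 kg

Volume: 258 m³ = 258,000 L.
Alkalinity to neutralize: (148 − 123) = 25 mg/L as CaCO₃ × 258,000 L = 6450 g as CaCO₃.
Equivalents of H⁺ required: 6450 ÷ 50 g/eq = 129 eq = 129 mol NaHSO₄.
Mass of NaHSO₄: 129 × 120.1 = 15,490 g.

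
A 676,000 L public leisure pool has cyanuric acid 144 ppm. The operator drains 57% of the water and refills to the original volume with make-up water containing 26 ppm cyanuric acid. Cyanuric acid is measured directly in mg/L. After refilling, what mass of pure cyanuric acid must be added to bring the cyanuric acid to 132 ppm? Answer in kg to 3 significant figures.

After draining 57% and refilling: 144 × 0.43 + 26 × 0.57 = 76.74 ppm.
Deficit to target: 132 − 76.74 = 55.26 mg/L.
Mass: 55.26 mg/L × 676,000 L = 37,360 g cyanuric acid.

37.4 kg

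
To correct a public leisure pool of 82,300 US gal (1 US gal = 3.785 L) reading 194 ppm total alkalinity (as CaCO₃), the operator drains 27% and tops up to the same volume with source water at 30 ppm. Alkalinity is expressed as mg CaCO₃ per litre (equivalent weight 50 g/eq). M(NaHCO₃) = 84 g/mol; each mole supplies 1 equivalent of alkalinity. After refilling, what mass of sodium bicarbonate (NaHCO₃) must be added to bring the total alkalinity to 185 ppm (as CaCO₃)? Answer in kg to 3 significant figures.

Volume: 82,300 US gal × 3.785 L/gal = 311,506 L.
After draining 27% and refilling: 194 × 0.73 + 30 × 0.27 = 149.72 ppm.
Deficit to target: 185 − 149.72 = 35.28 mg/L.
As CaCO₃: 35.28 mg/L × 311,506 L = 10,990 g; ÷ 50 g/eq ÷ 1 = 219.8 mol NaHCO₃.
Mass: 219.8 × 84 = 18,460 g.

18.5 kg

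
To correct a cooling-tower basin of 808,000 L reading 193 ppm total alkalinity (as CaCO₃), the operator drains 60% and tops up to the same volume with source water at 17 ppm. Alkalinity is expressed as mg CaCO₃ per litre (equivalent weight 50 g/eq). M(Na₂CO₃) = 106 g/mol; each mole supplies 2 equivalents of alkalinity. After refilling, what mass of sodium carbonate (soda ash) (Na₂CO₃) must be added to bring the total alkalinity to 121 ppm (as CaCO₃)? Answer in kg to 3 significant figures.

28.8 kg

After draining 60% and refilling: 193 × 0.40 + 17 × 0.60 = 87.4 ppm.
Deficit to target: 121 − 87.4 = 33.6 mg/L.
As CaCO₃: 33.6 mg/L × 808,000 L = 27,150 g; ÷ 50 g/eq ÷ 2 = 271.5 mol Na₂CO₃.
Mass: 271.5 × 106 = 28,780 g.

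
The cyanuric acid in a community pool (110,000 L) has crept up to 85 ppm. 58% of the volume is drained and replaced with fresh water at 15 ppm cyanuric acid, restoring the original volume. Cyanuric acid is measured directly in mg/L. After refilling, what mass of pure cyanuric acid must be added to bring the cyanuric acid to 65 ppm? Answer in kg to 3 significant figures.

2.27 kg

After draining 58% and refilling: 85 × 0.42 + 15 × 0.58 = 44.4 ppm.
Deficit to target: 65 − 44.4 = 20.6 mg/L.
Mass: 20.6 mg/L × 110,000 L = 2266 g cyanuric acid.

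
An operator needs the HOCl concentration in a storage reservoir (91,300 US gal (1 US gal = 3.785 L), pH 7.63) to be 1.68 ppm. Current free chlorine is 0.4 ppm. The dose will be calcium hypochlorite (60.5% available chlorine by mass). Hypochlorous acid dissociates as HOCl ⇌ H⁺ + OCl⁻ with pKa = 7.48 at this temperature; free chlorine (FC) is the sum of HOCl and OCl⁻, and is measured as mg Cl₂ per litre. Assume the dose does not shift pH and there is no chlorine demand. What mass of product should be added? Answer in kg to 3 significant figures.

Volume: 91,300 US gal × 3.785 L/gal = 345,570 L.
[OCl⁻]/[HOCl] = 10^(pH − pKa) = 10^(7.63 − 7.48) = 1.413; fraction as HOCl = 1/(1 + 1.413) = 0.4145.
Free chlorine required for 1.68 ppm HOCl: 1.68 / 0.4145 = 4.053 ppm.
FC to add: 4.053 − 0.4 = 3.653 mg/L as Cl₂.
Cl₂ equivalent: 3.653 mg/L × 345,570 L = 1262 g.
Product at 60.5% available Cl: 1262 / 0.605 = 2087 g.

2.09 kg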